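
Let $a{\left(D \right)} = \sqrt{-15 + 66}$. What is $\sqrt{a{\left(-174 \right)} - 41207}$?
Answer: $\sqrt{-41207 + \sqrt{51}} \approx 202.98 i$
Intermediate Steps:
$a{\left(D \right)} = \sqrt{51}$
$\sqrt{a{\left(-174 \right)} - 41207} = \sqrt{\sqrt{51} - 41207} = \sqrt{-41207 + \sqrt{51}}$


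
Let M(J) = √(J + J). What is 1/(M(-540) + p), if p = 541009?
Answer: 541009/292690739161 - 6*I*√30/292690739161 ≈ 1.8484e-6 - 1.1228e-10*I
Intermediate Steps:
M(J) = √2*√J (M(J) = √(2*J) = √2*√J)
1/(M(-540) + p) = 1/(√2*√(-540) + 541009) = 1/(√2*(6*I*√15) + 541009) = 1/(6*I*√30 + 541009) = 1/(541009 + 6*I*√30)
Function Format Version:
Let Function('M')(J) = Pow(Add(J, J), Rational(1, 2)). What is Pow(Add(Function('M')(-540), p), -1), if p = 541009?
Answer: Add(Rational(541009, 292690739161), Mul(Rational(-6, 292690739161), I, Pow(30, Rational(1, 2)))) ≈ Add(1.8484e-6, Mul(-1.1228e-10, I))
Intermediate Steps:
Function('M')(J) = Mul(Pow(2, Rational(1, 2)), Pow(J, Rational(1, 2))) (Function('M')(J) = Pow(Mul(2, J), Rational(1, 2)) = Mul(Pow(2, Rational(1, 2)), Pow(J, Rational(1, 2))))
Pow(Add(Function('M')(-540), p), -1) = Pow(Add(Mul(Pow(2, Rational(1, 2)), Pow(-540, Rational(1, 2))), 541009), -1) = Pow(Add(Mul(Pow(2, Rational(1, 2)), Mul(6, I, Pow(15, Rational(1, 2)))), 541009), -1) = Pow(Add(Mul(6, I, Pow(30, Rational(1, 2))), 541009), -1) = Pow(Add(541009, Mul(6, I, Pow(30, Rational(1, 2)))), -1)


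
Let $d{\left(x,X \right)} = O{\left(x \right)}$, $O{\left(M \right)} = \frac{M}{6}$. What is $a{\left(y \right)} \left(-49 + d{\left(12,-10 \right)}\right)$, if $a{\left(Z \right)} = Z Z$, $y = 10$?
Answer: $-4700$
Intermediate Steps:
$O{\left(M \right)} = \frac{M}{6}$
$a{\left(Z \right)} = Z^{2}$
$d{\left(x,X \right)} = \frac{x}{6}$
$a{\left(y \right)} \left(-49 + d{\left(12,-10 \right)}\right) = 10^{2} \left(-49 + \frac{1}{6} \cdot 12\right) = 100 \left(-49 + 2\right) = 100 \left(-47\right) = -4700$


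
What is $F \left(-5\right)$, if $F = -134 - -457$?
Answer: $-1615$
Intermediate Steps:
$F = 323$ ($F = -134 + 457 = 323$)
$F \left(-5\right) = 323 \left(-5\right) = -1615$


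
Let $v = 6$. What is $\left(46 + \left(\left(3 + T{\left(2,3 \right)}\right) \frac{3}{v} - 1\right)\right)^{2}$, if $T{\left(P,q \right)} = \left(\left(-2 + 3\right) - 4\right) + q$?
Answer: $\frac{8649}{4} \approx 2162.3$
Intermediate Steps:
$T{\left(P,q \right)} = -3 + q$ ($T{\left(P,q \right)} = \left(1 - 4\right) + q = -3 + q$)
$\left(46 + \left(\left(3 + T{\left(2,3 \right)}\right) \frac{3}{v} - 1\right)\right)^{2} = \left(46 - \left(1 - \left(3 + \left(-3 + 3\right)\right) \frac{3}{6}\right)\right)^{2} = \left(46 - \left(1 - \left(3 + 0\right) 3 \cdot \frac{1}{6}\right)\right)^{2} = \left(46 + \left(3 \cdot \frac{1}{2} - 1\right)\right)^{2} = \left(46 + \left(\frac{3}{2} - 1\right)\right)^{2} = \left(46 + \frac{1}{2}\right)^{2} = \left(\frac{93}{2}\right)^{2} = \frac{8649}{4}$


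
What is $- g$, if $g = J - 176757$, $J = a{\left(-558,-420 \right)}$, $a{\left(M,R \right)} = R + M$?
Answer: $177735$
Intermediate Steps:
$a{\left(M,R \right)} = M + R$
$J = -978$ ($J = -558 - 420 = -978$)
$g = -177735$ ($g = -978 - 176757 = -177735$)
$- g = \left(-1\right) \left(-177735\right) = 177735$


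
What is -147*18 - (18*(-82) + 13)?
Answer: -1183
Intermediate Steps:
-147*18 - (18*(-82) + 13) = -2646 - (-1476 + 13) = -2646 - 1*(-1463) = -2646 + 1463 = -1183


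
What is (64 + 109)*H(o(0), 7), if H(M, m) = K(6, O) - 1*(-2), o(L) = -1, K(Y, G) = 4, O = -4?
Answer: 1038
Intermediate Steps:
H(M, m) = 6 (H(M, m) = 4 - 1*(-2) = 4 + 2 = 6)
(64 + 109)*H(o(0), 7) = (64 + 109)*6 = 173*6 = 1038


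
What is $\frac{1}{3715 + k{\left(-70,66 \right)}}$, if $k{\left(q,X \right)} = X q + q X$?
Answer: $- \frac{1}{5525} \approx -0.000181$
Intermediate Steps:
$k{\left(q,X \right)} = 2 X q$ ($k{\left(q,X \right)} = X q + X q = 2 X q$)
$\frac{1}{3715 + k{\left(-70,66 \right)}} = \frac{1}{3715 + 2 \cdot 66 \left(-70\right)} = \frac{1}{3715 - 9240} = \frac{1}{-5525} = - \frac{1}{5525}$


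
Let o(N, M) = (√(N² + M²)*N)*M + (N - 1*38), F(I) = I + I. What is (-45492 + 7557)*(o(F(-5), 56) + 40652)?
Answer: -1540312740 + 42487200*√809 ≈ -3.3185e+8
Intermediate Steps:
F(I) = 2*I
o(N, M) = -38 + N + M*N*√(M² + N²) (o(N, M) = (√(M² + N²)*N)*M + (N - 38) = (N*√(M² + N²))*M + (-38 + N) = M*N*√(M² + N²) + (-38 + N) = -38 + N + M*N*√(M² + N²))
(-45492 + 7557)*(o(F(-5), 56) + 40652) = (-45492 + 7557)*((-38 + 2*(-5) + 56*(2*(-5))*√(56² + (2*(-5))²)) + 40652) = -37935*((-38 - 10 + 56*(-10)*√(3136 + (-10)²)) + 40652) = -37935*((-38 - 10 + 56*(-10)*√(3136 + 100)) + 40652) = -37935*((-38 - 10 + 56*(-10)*√3236) + 40652) = -37935*((-38 - 10 + 56*(-10)*(2*√809)) + 40652) = -37935*((-38 - 10 - 1120*√809) + 40652) = -37935*((-48 - 1120*√809) + 40652) = -37935*(40604 - 1120*√809) = -1540312740 + 42487200*√809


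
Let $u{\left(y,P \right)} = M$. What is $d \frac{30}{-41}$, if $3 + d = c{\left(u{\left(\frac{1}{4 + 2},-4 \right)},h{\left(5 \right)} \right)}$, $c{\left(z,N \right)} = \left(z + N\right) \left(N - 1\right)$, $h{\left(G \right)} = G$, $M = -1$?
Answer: $- \frac{390}{41} \approx -9.5122$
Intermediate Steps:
$u{\left(y,P \right)} = -1$
$c{\left(z,N \right)} = \left(-1 + N\right) \left(N + z\right)$ ($c{\left(z,N \right)} = \left(N + z\right) \left(-1 + N\right) = \left(-1 + N\right) \left(N + z\right)$)
$d = 13$ ($d = -3 + \left(5^{2} - 5 - -1 + 5 \left(-1\right)\right) = -3 + \left(25 - 5 + 1 - 5\right) = -3 + 16 = 13$)
$d \frac{30}{-41} = 13 \frac{30}{-41} = 13 \cdot 30 \left(- \frac{1}{41}\right) = 13 \left(- \frac{30}{41}\right) = - \frac{390}{41}$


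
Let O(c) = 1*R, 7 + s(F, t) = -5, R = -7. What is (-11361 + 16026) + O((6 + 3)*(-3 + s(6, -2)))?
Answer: 4658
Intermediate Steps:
s(F, t) = -12 (s(F, t) = -7 - 5 = -12)
O(c) = -7 (O(c) = 1*(-7) = -7)
(-11361 + 16026) + O((6 + 3)*(-3 + s(6, -2))) = (-11361 + 16026) - 7 = 4665 - 7 = 4658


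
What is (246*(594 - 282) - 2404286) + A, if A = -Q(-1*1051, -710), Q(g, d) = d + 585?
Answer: -2327409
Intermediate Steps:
Q(g, d) = 585 + d
A = 125 (A = -(585 - 710) = -1*(-125) = 125)
(246*(594 - 282) - 2404286) + A = (246*(594 - 282) - 2404286) + 125 = (246*312 - 2404286) + 125 = (76752 - 2404286) + 125 = -2327534 + 125 = -2327409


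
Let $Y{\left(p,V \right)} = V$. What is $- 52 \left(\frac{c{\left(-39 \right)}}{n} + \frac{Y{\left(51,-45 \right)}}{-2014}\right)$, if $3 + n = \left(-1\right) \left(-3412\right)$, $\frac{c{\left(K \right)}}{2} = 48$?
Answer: $- \frac{9015474}{3432863} \approx -2.6262$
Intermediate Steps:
$c{\left(K \right)} = 96$ ($c{\left(K \right)} = 2 \cdot 48 = 96$)
$n = 3409$ ($n = -3 - -3412 = -3 + 3412 = 3409$)
$- 52 \left(\frac{c{\left(-39 \right)}}{n} + \frac{Y{\left(51,-45 \right)}}{-2014}\right) = - 52 \left(\frac{96}{3409} - \frac{45}{-2014}\right) = - 52 \left(96 \cdot \frac{1}{3409} - - \frac{45}{2014}\right) = - 52 \left(\frac{96}{3409} + \frac{45}{2014}\right) = \left(-52\right) \frac{346749}{6865726} = - \frac{9015474}{3432863}$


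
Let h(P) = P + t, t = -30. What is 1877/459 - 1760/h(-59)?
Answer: 974893/40851 ≈ 23.865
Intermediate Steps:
h(P) = -30 + P (h(P) = P - 30 = -30 + P)
1877/459 - 1760/h(-59) = 1877/459 - 1760/(-30 - 59) = 1877*(1/459) - 1760/(-89) = 1877/459 - 1760*(-1/89) = 1877/459 + 1760/89 = 974893/40851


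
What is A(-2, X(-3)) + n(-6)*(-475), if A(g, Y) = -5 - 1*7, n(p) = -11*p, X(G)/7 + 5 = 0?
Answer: -31362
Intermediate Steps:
X(G) = -35 (X(G) = -35 + 7*0 = -35 + 0 = -35)
A(g, Y) = -12 (A(g, Y) = -5 - 7 = -12)
A(-2, X(-3)) + n(-6)*(-475) = -12 - 11*(-6)*(-475) = -12 + 66*(-475) = -12 - 31350 = -31362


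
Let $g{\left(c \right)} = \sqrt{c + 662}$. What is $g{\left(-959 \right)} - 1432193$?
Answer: $-1432193 + 3 i \sqrt{33} \approx -1.4322 \cdot 10^{6} + 17.234 i$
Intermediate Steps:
$g{\left(c \right)} = \sqrt{662 + c}$
$g{\left(-959 \right)} - 1432193 = \sqrt{662 - 959} - 1432193 = \sqrt{-297} - 1432193 = 3 i \sqrt{33} - 1432193 = -1432193 + 3 i \sqrt{33}$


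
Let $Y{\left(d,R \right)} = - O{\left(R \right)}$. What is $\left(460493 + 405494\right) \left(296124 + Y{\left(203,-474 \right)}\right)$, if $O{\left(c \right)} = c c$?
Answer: $61873039176$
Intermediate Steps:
$O{\left(c \right)} = c^{2}$
$Y{\left(d,R \right)} = - R^{2}$
$\left(460493 + 405494\right) \left(296124 + Y{\left(203,-474 \right)}\right) = \left(460493 + 405494\right) \left(296124 - \left(-474\right)^{2}\right) = 865987 \left(296124 - 224676\right) = 865987 \cdot 71448 = 61873039176$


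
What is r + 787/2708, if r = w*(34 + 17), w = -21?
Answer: -2899481/2708 ≈ -1070.7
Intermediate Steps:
r = -1071 (r = -21*(34 + 17) = -21*51 = -1071)
r + 787/2708 = -1071 + 787/2708 = -2899481/2708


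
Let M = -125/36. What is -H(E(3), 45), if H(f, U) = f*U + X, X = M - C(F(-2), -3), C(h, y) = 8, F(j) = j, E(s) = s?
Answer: -4447/36 ≈ -123.53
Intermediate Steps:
M = -125/36 (M = -125*1/36 = -125/36 ≈ -3.4722)
X = -413/36 (X = -125/36 - 1*8 = -125/36 - 8 = -413/36 ≈ -11.472)
H(f, U) = -413/36 + U*f (H(f, U) = f*U - 413/36 = U*f - 413/36 = -413/36 + U*f)
-H(E(3), 45) = -(-413/36 + 45*3) = -(-413/36 + 135) = -1*4447/36 = -4447/36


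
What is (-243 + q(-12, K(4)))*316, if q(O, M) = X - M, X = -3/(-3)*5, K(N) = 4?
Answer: -76472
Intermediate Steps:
X = 5 (X = -3*(-⅓)*5 = 1*5 = 5)
q(O, M) = 5 - M
(-243 + q(-12, K(4)))*316 = (-243 + (5 - 1*4))*316 = (-243 + (5 - 4))*316 = (-243 + 1)*316 = -242*316 = -76472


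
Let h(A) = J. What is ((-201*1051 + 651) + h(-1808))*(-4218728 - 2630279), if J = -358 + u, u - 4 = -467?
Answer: 1448023908947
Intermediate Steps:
u = -463 (u = 4 - 467 = -463)
J = -821 (J = -358 - 463 = -821)
h(A) = -821
((-201*1051 + 651) + h(-1808))*(-4218728 - 2630279) = ((-201*1051 + 651) - 821)*(-4218728 - 2630279) = ((-211251 + 651) - 821)*(-6849007) = (-210600 - 821)*(-6849007) = -211421*(-6849007) = 1448023908947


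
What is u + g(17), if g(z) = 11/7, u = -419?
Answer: -2922/7 ≈ -417.43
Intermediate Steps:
g(z) = 11/7 (g(z) = 11*(1/7) = 11/7)
u + g(17) = -419 + 11/7 = -2922/7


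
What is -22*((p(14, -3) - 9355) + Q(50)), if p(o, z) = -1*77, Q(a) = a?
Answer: 206404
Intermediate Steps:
p(o, z) = -77
-22*((p(14, -3) - 9355) + Q(50)) = -22*((-77 - 9355) + 50) = -22*(-9432 + 50) = -22*(-9382) = 206404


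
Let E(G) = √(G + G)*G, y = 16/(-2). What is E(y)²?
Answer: -1024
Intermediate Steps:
y = -8 (y = 16*(-½) = -8)
E(G) = √2*G^(3/2) (E(G) = √(2*G)*G = (√2*√G)*G = √2*G^(3/2))
E(y)² = (√2*(-8)^(3/2))² = (√2*(-16*I*√2))² = (-32*I)² = -1024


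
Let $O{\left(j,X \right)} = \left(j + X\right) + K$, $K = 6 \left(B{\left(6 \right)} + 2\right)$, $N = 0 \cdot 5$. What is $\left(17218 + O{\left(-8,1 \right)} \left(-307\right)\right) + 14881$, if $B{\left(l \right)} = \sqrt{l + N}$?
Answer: $30564 - 1842 \sqrt{6} \approx 26052.0$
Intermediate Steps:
$N = 0$
$B{\left(l \right)} = \sqrt{l}$ ($B{\left(l \right)} = \sqrt{l + 0} = \sqrt{l}$)
$K = 12 + 6 \sqrt{6}$ ($K = 6 \left(\sqrt{6} + 2\right) = 6 \left(2 + \sqrt{6}\right) = 12 + 6 \sqrt{6} \approx 26.697$)
$O{\left(j,X \right)} = 12 + X + j + 6 \sqrt{6}$ ($O{\left(j,X \right)} = \left(j + X\right) + \left(12 + 6 \sqrt{6}\right) = \left(X + j\right) + \left(12 + 6 \sqrt{6}\right) = 12 + X + j + 6 \sqrt{6}$)
$\left(17218 + O{\left(-8,1 \right)} \left(-307\right)\right) + 14881 = \left(17218 + \left(12 + 1 - 8 + 6 \sqrt{6}\right) \left(-307\right)\right) + 14881 = \left(17218 + \left(5 + 6 \sqrt{6}\right) \left(-307\right)\right) + 14881 = \left(17218 - \left(1535 + 1842 \sqrt{6}\right)\right) + 14881 = \left(15683 - 1842 \sqrt{6}\right) + 14881 = 30564 - 1842 \sqrt{6}$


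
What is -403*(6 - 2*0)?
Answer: -2418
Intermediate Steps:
-403*(6 - 2*0) = -403*(6 + 0) = -403*6 = -2418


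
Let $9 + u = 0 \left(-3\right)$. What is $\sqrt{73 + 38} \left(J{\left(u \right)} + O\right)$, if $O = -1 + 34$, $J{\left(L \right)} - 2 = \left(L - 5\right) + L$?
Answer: $12 \sqrt{111} \approx 126.43$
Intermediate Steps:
$u = -9$ ($u = -9 + 0 \left(-3\right) = -9 + 0 = -9$)
$J{\left(L \right)} = -3 + 2 L$ ($J{\left(L \right)} = 2 + \left(\left(L - 5\right) + L\right) = 2 + \left(\left(-5 + L\right) + L\right) = 2 + \left(-5 + 2 L\right) = -3 + 2 L$)
$O = 33$
$\sqrt{73 + 38} \left(J{\left(u \right)} + O\right) = \sqrt{73 + 38} \left(\left(-3 + 2 \left(-9\right)\right) + 33\right) = \sqrt{111} \left(\left(-3 - 18\right) + 33\right) = \sqrt{111} \left(-21 + 33\right) = \sqrt{111} \cdot 12 = 12 \sqrt{111}$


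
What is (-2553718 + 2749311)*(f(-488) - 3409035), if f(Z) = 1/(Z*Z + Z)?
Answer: -158465071611826687/237656 ≈ -6.6678e+11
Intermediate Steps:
f(Z) = 1/(Z + Z²) (f(Z) = 1/(Z² + Z) = 1/(Z + Z²))
(-2553718 + 2749311)*(f(-488) - 3409035) = (-2553718 + 2749311)*(1/((-488)*(1 - 488)) - 3409035) = 195593*(-1/488/(-487) - 3409035) = 195593*(-1/488*(-1/487) - 3409035) = 195593*(1/237656 - 3409035) = 195593*(-810177621959/237656) = -158465071611826687/237656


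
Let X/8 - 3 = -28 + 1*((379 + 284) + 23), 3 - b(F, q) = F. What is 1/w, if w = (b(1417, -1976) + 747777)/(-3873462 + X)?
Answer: -3868174/746363 ≈ -5.1827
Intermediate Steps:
b(F, q) = 3 - F
X = 5288 (X = 24 + 8*(-28 + 1*((379 + 284) + 23)) = 24 + 8*(-28 + 1*(663 + 23)) = 24 + 8*(-28 + 1*686) = 24 + 8*(-28 + 686) = 24 + 8*658 = 24 + 5264 = 5288)
w = -746363/3868174 (w = ((3 - 1*1417) + 747777)/(-3873462 + 5288) = ((3 - 1417) + 747777)/(-3868174) = (-1414 + 747777)*(-1/3868174) = 746363*(-1/3868174) = -746363/3868174 ≈ -0.19295)
1/w = 1/(-746363/3868174) = -3868174/746363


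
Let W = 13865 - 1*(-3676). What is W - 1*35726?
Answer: -18185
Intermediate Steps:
W = 17541 (W = 13865 + 3676 = 17541)
W - 1*35726 = 17541 - 1*35726 = 17541 - 35726 = -18185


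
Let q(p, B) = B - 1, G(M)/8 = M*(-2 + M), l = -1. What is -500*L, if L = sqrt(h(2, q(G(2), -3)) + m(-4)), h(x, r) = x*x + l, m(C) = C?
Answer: -500*I ≈ -500.0*I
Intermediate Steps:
G(M) = 8*M*(-2 + M) (G(M) = 8*(M*(-2 + M)) = 8*M*(-2 + M))
q(p, B) = -1 + B
h(x, r) = -1 + x**2 (h(x, r) = x*x - 1 = x**2 - 1 = -1 + x**2)
L = I (L = sqrt((-1 + 2**2) - 4) = sqrt((-1 + 4) - 4) = sqrt(3 - 4) = sqrt(-1) = I ≈ 1.0*I)
-500*L = -500*I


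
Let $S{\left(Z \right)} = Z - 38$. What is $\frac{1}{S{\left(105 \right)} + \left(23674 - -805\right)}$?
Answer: $\frac{1}{24546} \approx 4.074 \cdot 10^{-5}$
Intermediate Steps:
$S{\left(Z \right)} = -38 + Z$ ($S{\left(Z \right)} = Z - 38 = -38 + Z$)
$\frac{1}{S{\left(105 \right)} + \left(23674 - -805\right)} = \frac{1}{\left(-38 + 105\right) + \left(23674 - -805\right)} = \frac{1}{67 + \left(23674 + 805\right)} = \frac{1}{67 + 24479} = \frac{1}{24546}$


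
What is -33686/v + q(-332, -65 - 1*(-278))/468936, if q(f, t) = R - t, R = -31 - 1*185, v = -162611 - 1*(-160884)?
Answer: 405021467/20765448 ≈ 19.505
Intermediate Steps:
v = -1727 (v = -162611 + 160884 = -1727)
R = -216 (R = -31 - 185 = -216)
q(f, t) = -216 - t
-33686/v + q(-332, -65 - 1*(-278))/468936 = -33686/(-1727) + (-216 - (-65 - 1*(-278)))/468936 = -33686*(-1/1727) + (-216 - (-65 + 278))*(1/468936) = 33686/1727 + (-216 - 1*213)*(1/468936) = 33686/1727 + (-216 - 213)*(1/468936) = 33686/1727 - 429*1/468936 = 33686/1727 - 11/12024 = 405021467/20765448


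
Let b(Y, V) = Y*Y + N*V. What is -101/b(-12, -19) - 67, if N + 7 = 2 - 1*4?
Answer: -21206/315 ≈ -67.321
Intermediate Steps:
N = -9 (N = -7 + (2 - 1*4) = -7 + (2 - 4) = -7 - 2 = -9)
b(Y, V) = Y² - 9*V (b(Y, V) = Y*Y - 9*V = Y² - 9*V)
-101/b(-12, -19) - 67 = -101/((-12)² - 9*(-19)) - 67 = -101/(144 + 171) - 67 = -101/315 - 67 = -21206/315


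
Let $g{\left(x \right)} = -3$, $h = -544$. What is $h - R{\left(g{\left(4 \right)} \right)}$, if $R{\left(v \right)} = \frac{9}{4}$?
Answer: $- \frac{2185}{4} \approx -546.25$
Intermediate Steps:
$R{\left(v \right)} = \frac{9}{4}$ ($R{\left(v \right)} = 9 \cdot \frac{1}{4} = \frac{9}{4}$)
$h - R{\left(g{\left(4 \right)} \right)} = -544 - \frac{9}{4} = - \frac{2185}{4}$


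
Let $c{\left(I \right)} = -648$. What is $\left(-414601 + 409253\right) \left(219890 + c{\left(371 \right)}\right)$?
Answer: $-1172506216$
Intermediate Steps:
$\left(-414601 + 409253\right) \left(219890 + c{\left(371 \right)}\right) = \left(-414601 + 409253\right) \left(219890 - 648\right) = \left(-5348\right) 219242 = -1172506216$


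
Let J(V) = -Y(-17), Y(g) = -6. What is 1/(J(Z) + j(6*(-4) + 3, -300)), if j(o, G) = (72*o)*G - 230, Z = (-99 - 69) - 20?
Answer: 1/453376 ≈ 2.2057e-6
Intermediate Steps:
Z = -188 (Z = -168 - 20 = -188)
J(V) = 6 (J(V) = -1*(-6) = 6)
j(o, G) = -230 + 72*G*o (j(o, G) = 72*G*o - 230 = -230 + 72*G*o)
1/(J(Z) + j(6*(-4) + 3, -300)) = 1/(6 + (-230 + 72*(-300)*(6*(-4) + 3))) = 1/(6 + (-230 + 72*(-300)*(-24 + 3))) = 1/(6 + (-230 + 72*(-300)*(-21))) = 1/(6 + (-230 + 453600)) = 1/(6 + 453370) = 1/453376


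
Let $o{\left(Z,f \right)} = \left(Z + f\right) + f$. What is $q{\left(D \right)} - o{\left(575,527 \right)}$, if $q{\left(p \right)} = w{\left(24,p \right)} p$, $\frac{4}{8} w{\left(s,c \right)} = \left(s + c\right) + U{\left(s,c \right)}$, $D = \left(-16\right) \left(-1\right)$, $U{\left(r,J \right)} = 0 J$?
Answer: $-349$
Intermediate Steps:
$U{\left(r,J \right)} = 0$
$o{\left(Z,f \right)} = Z + 2 f$
$D = 16$
$w{\left(s,c \right)} = 2 c + 2 s$ ($w{\left(s,c \right)} = 2 \left(\left(s + c\right) + 0\right) = 2 \left(\left(c + s\right) + 0\right) = 2 \left(c + s\right) = 2 c + 2 s$)
$q{\left(p \right)} = p \left(48 + 2 p\right)$ ($q{\left(p \right)} = \left(2 p + 2 \cdot 24\right) p = \left(2 p + 48\right) p = \left(48 + 2 p\right) p = p \left(48 + 2 p\right)$)
$q{\left(D \right)} - o{\left(575,527 \right)} = 2 \cdot 16 \left(24 + 16\right) - \left(575 + 2 \cdot 527\right) = 2 \cdot 16 \cdot 40 - \left(575 + 1054\right) = 1280 - 1629 = -349$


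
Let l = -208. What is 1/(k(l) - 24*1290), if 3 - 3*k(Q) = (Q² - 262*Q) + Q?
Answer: -3/190429 ≈ -1.5754e-5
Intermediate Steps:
k(Q) = 1 + 87*Q - Q²/3 (k(Q) = 1 - ((Q² - 262*Q) + Q)/3 = 1 - (Q² - 261*Q)/3 = 1 + (87*Q - Q²/3) = 1 + 87*Q - Q²/3)
1/(k(l) - 24*1290) = 1/((1 + 87*(-208) - ⅓*(-208)²) - 24*1290) = 1/((1 - 18096 - ⅓*43264) - 30960) = 1/((1 - 18096 - 43264/3) - 30960) = 1/(-97549/3 - 30960) = 1/(-190429/3) = -3/190429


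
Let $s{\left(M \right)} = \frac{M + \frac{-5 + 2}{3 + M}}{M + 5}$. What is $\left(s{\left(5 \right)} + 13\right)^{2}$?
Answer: $\frac{1159929}{6400} \approx 181.24$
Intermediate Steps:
$s{\left(M \right)} = \frac{M - \frac{3}{3 + M}}{5 + M}$
$\left(s{\left(5 \right)} + 13\right)^{2} = \left(\frac{-3 + 5^{2} + 3 \cdot 5}{15 + 5^{2} + 8 \cdot 5} + 13\right)^{2} = \left(\frac{-3 + 25 + 15}{15 + 25 + 40} + 13\right)^{2} = \left(\frac{1}{80} \cdot 37 + 13\right)^{2} = \left(\frac{37}{80} + 13\right)^{2} = \left(\frac{1077}{80}\right)^{2} = \frac{1159929}{6400}$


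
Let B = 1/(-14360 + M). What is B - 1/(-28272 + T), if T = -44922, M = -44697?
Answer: -14137/4322618058 ≈ -3.2705e-6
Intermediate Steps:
B = -1/59057 (B = 1/(-14360 - 44697) = 1/(-59057) = -1/59057 ≈ -1.6933e-5)
B - 1/(-28272 + T) = -1/59057 - 1/(-28272 - 44922) = -1/59057 - 1/(-73194) = -1/59057 - 1*(-1/73194) = -1/59057 + 1/73194 = -14137/4322618058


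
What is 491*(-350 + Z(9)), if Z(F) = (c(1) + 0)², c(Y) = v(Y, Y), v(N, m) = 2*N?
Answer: -169886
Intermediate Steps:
c(Y) = 2*Y
Z(F) = 4 (Z(F) = (2*1 + 0)² = (2 + 0)² = 2² = 4)
491*(-350 + Z(9)) = 491*(-350 + 4) = 491*(-346) = -169886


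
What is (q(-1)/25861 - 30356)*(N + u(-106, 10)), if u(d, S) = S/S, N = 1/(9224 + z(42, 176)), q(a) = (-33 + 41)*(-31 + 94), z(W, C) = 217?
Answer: -7412310025304/244153701 ≈ -30359.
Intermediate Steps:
q(a) = 504 (q(a) = 8*63 = 504)
N = 1/9441 (N = 1/(9224 + 217) = 1/9441 ≈ 0.00010592)
u(d, S) = 1
(q(-1)/25861 - 30356)*(N + u(-106, 10)) = (504/25861 - 30356)*(1/9441 + 1) = (504*(1/25861) - 30356)*(9442/9441) = (504/25861 - 30356)*(9442/9441) = -785036012/25861*9442/9441 = -7412310025304/244153701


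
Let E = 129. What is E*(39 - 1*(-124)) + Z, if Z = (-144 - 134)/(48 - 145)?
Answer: 2039897/97 ≈ 21030.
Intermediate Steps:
Z = 278/97 (Z = -278/(-97) = -278*(-1/97) = 278/97 ≈ 2.8660)
E*(39 - 1*(-124)) + Z = 129*(39 - 1*(-124)) + 278/97 = 129*(39 + 124) + 278/97 = 129*163 + 278/97 = 21027 + 278/97 = 2039897/97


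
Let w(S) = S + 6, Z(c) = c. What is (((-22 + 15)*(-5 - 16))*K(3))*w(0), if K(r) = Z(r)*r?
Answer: 7938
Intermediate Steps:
w(S) = 6 + S
K(r) = r² (K(r) = r*r = r²)
(((-22 + 15)*(-5 - 16))*K(3))*w(0) = (((-22 + 15)*(-5 - 16))*3²)*(6 + 0) = (-7*(-21)*9)*6 = (147*9)*6 = 1323*6 = 7938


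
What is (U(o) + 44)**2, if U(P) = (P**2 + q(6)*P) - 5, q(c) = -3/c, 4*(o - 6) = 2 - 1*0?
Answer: 6084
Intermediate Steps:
o = 13/2 (o = 6 + (2 - 1*0)/4 = 6 + (2 + 0)/4 = 6 + (1/4)*2 = 6 + 1/2 = 13/2 ≈ 6.5000)
U(P) = -5 + P**2 - P/2 (U(P) = (P**2 + (-3/6)*P) - 5 = (P**2 + (-3*1/6)*P) - 5 = (P**2 - P/2) - 5 = -5 + P**2 - P/2)
(U(o) + 44)**2 = ((-5 + (13/2)**2 - 1/2*13/2) + 44)**2 = ((-5 + 169/4 - 13/4) + 44)**2 = (34 + 44)**2 = 78**2 = 6084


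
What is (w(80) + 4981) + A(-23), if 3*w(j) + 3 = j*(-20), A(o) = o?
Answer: 13271/3 ≈ 4423.7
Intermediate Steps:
w(j) = -1 - 20*j/3 (w(j) = -1 + (j*(-20))/3 = -1 + (-20*j)/3 = -1 - 20*j/3)
(w(80) + 4981) + A(-23) = ((-1 - 20/3*80) + 4981) - 23 = ((-1 - 1600/3) + 4981) - 23 = (-1603/3 + 4981) - 23 = 13340/3 - 23 = 13271/3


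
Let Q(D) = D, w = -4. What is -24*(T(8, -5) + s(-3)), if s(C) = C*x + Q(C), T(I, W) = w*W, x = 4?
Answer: -120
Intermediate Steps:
T(I, W) = -4*W
s(C) = 5*C (s(C) = C*4 + C = 4*C + C = 5*C)
-24*(T(8, -5) + s(-3)) = -24*(-4*(-5) + 5*(-3)) = -24*(20 - 15) = -24*5 = -120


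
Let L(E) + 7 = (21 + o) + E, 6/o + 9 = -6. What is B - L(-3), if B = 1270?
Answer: 6297/5 ≈ 1259.4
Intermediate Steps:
o = -⅖ (o = 6/(-9 - 6) = 6/(-15) = 6*(-1/15) = -⅖ ≈ -0.40000)
L(E) = 68/5 + E (L(E) = -7 + ((21 - ⅖) + E) = -7 + (103/5 + E) = 68/5 + E)
B - L(-3) = 1270 - (68/5 - 3) = 1270 - 1*53/5 = 1270 - 53/5 = 6297/5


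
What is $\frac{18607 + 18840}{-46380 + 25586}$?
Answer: $- \frac{37447}{20794} \approx -1.8009$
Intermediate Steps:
$\frac{18607 + 18840}{-46380 + 25586} = \frac{37447}{-20794} = 37447 \left(- \frac{1}{20794}\right) = - \frac{37447}{20794}$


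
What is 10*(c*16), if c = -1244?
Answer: -199040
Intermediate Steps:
10*(c*16) = 10*(-1244*16) = 10*(-19904) = -199040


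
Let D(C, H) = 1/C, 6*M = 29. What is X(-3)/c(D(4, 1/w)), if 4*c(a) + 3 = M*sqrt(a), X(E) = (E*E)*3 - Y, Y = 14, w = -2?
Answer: -624/7 ≈ -89.143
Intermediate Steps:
M = 29/6 (M = (1/6)*29 = 29/6 ≈ 4.8333)
X(E) = -14 + 3*E**2 (X(E) = (E*E)*3 - 1*14 = E**2*3 - 14 = 3*E**2 - 14 = -14 + 3*E**2)
c(a) = -3/4 + 29*sqrt(a)/24 (c(a) = -3/4 + (29*sqrt(a)/6)/4 = -3/4 + 29*sqrt(a)/24)
X(-3)/c(D(4, 1/w)) = (-14 + 3*(-3)**2)/(-3/4 + 29*sqrt(1/4)/24) = (-14 + 3*9)/(-3/4 + 29*sqrt(1/4)/24) = (-14 + 27)/(-3/4 + (29/24)*(1/2)) = 13/(-3/4 + 29/48) = 13/(-7/48) = 13*(-48/7) = -624/7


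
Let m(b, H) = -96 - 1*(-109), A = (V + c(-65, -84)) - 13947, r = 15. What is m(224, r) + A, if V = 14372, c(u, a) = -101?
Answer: 337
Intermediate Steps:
A = 324 (A = (14372 - 101) - 13947 = 14271 - 13947 = 324)
m(b, H) = 13 (m(b, H) = -96 + 109 = 13)
m(224, r) + A = 13 + 324 = 337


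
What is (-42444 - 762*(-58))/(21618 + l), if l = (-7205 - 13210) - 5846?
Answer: -1752/4643 ≈ -0.37734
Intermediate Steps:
l = -26261 (l = -20415 - 5846 = -26261)
(-42444 - 762*(-58))/(21618 + l) = (-42444 - 762*(-58))/(21618 - 26261) = (-42444 + 44196)/(-4643) = 1752*(-1/4643) = -1752/4643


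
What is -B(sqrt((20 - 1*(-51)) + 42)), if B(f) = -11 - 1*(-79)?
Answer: -68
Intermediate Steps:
B(f) = 68 (B(f) = -11 + 79 = 68)
-B(sqrt((20 - 1*(-51)) + 42)) = -1*68 = -68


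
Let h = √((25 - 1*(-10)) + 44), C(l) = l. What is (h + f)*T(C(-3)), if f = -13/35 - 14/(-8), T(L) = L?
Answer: -579/140 - 3*√79 ≈ -30.800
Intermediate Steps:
f = 193/140 (f = -13*1/35 - 14*(-⅛) = -13/35 + 7/4 = 193/140 ≈ 1.3786)
h = √79 (h = √((25 + 10) + 44) = √(35 + 44) = √79 ≈ 8.8882)
(h + f)*T(C(-3)) = (√79 + 193/140)*(-3) = (193/140 + √79)*(-3) = -579/140 - 3*√79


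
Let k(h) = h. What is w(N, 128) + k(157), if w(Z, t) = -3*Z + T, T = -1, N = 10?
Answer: 126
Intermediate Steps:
w(Z, t) = -1 - 3*Z (w(Z, t) = -3*Z - 1 = -1 - 3*Z)
w(N, 128) + k(157) = (-1 - 3*10) + 157 = (-1 - 30) + 157 = -31 + 157 = 126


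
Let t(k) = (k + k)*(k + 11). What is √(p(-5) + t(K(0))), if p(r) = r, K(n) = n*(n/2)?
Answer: I*√5 ≈ 2.2361*I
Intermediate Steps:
K(n) = n²/2 (K(n) = n*(n*(½)) = n*(n/2) = n²/2)
t(k) = 2*k*(11 + k) (t(k) = (2*k)*(11 + k) = 2*k*(11 + k))
√(p(-5) + t(K(0))) = √(-5 + 2*((½)*0²)*(11 + (½)*0²)) = √(-5 + 2*((½)*0)*(11 + (½)*0)) = √(-5 + 2*0*(11 + 0)) = √(-5 + 2*0*11) = √(-5 + 0) = √(-5) = I*√5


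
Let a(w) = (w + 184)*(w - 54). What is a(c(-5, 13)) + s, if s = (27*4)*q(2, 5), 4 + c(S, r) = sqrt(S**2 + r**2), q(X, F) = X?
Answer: -10030 + 122*sqrt(194) ≈ -8330.7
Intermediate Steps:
c(S, r) = -4 + sqrt(S**2 + r**2)
a(w) = (-54 + w)*(184 + w) (a(w) = (184 + w)*(-54 + w) = (-54 + w)*(184 + w))
s = 216 (s = (27*4)*2 = 108*2 = 216)
a(c(-5, 13)) + s = (-9936 + (-4 + sqrt((-5)**2 + 13**2))**2 + 130*(-4 + sqrt((-5)**2 + 13**2))) + 216 = (-9936 + (-4 + sqrt(25 + 169))**2 + 130*(-4 + sqrt(25 + 169))) + 216 = (-9936 + (-4 + sqrt(194))**2 + 130*(-4 + sqrt(194))) + 216 = (-9936 + (-4 + sqrt(194))**2 + (-520 + 130*sqrt(194))) + 216 = (-10456 + (-4 + sqrt(194))**2 + 130*sqrt(194)) + 216 = -10240 + (-4 + sqrt(194))**2 + 130*sqrt(194)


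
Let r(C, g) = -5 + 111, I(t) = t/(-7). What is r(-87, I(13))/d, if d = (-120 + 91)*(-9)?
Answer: 106/261 ≈ 0.40613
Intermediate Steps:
I(t) = -t/7 (I(t) = t*(-1/7) = -t/7)
r(C, g) = 106
d = 261 (d = -29*(-9) = 261)
r(-87, I(13))/d = 106/261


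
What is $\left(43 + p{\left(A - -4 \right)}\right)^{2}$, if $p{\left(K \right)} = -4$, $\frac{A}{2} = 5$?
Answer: $1521$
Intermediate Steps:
$A = 10$ ($A = 2 \cdot 5 = 10$)
$\left(43 + p{\left(A - -4 \right)}\right)^{2} = \left(43 - 4\right)^{2} = 39^{2} = 1521$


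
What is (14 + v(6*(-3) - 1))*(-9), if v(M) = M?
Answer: 45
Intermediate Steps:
(14 + v(6*(-3) - 1))*(-9) = (14 + (6*(-3) - 1))*(-9) = (14 + (-18 - 1))*(-9) = (14 - 19)*(-9) = -5*(-9) = 45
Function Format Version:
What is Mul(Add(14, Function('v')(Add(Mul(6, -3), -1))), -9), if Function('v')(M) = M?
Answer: 45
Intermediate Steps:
Mul(Add(14, Function('v')(Add(Mul(6, -3), -1))), -9) = Mul(Add(14, Add(Mul(6, -3), -1)), -9) = Mul(Add(14, Add(-18, -1)), -9) = Mul(Add(14, -19), -9) = Mul(-5, -9) = 45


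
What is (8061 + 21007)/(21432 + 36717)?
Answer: 2236/4473 ≈ 0.49989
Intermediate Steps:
(8061 + 21007)/(21432 + 36717) = 29068/58149 = 29068*(1/58149) = 2236/4473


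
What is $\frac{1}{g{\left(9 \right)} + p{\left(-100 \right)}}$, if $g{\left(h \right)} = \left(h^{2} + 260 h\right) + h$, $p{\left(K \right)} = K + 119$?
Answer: $\frac{1}{2449} \approx 0.00040833$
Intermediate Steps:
$p{\left(K \right)} = 119 + K$
$g{\left(h \right)} = h^{2} + 261 h$
$\frac{1}{g{\left(9 \right)} + p{\left(-100 \right)}} = \frac{1}{9 \left(261 + 9\right) + \left(119 - 100\right)} = \frac{1}{9 \cdot 270 + 19} = \frac{1}{2430 + 19} = \frac{1}{2449}$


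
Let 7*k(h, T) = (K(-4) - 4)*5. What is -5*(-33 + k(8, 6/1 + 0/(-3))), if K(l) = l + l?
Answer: 1455/7 ≈ 207.86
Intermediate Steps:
K(l) = 2*l
k(h, T) = -60/7 (k(h, T) = ((2*(-4) - 4)*5)/7 = ((-8 - 4)*5)/7 = (-12*5)/7 = (⅐)*(-60) = -60/7)
-5*(-33 + k(8, 6/1 + 0/(-3))) = -5*(-33 - 60/7) = -5*(-291/7) = 1455/7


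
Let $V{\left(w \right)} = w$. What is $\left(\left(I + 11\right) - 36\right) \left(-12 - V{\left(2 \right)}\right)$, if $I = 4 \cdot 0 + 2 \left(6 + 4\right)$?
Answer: $70$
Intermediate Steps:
$I = 20$ ($I = 0 + 2 \cdot 10 = 0 + 20 = 20$)
$\left(\left(I + 11\right) - 36\right) \left(-12 - V{\left(2 \right)}\right) = \left(\left(20 + 11\right) - 36\right) \left(-12 - 2\right) = \left(31 - 36\right) \left(-12 - 2\right) = \left(-5\right) \left(-14\right) = 70$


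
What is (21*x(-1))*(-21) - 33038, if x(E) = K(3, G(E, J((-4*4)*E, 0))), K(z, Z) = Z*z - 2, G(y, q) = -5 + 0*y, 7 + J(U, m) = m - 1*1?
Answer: -25541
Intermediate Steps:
J(U, m) = -8 + m (J(U, m) = -7 + (m - 1*1) = -7 + (m - 1) = -7 + (-1 + m) = -8 + m)
G(y, q) = -5 (G(y, q) = -5 + 0 = -5)
K(z, Z) = -2 + Z*z
x(E) = -17 (x(E) = -2 - 5*3 = -2 - 15 = -17)
(21*x(-1))*(-21) - 33038 = (21*(-17))*(-21) - 33038 = -357*(-21) - 33038 = 7497 - 33038 = -25541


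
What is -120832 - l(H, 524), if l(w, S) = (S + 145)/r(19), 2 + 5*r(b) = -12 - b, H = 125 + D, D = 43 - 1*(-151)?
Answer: -1328037/11 ≈ -1.2073e+5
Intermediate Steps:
D = 194 (D = 43 + 151 = 194)
H = 319 (H = 125 + 194 = 319)
r(b) = -14/5 - b/5 (r(b) = -⅖ + (-12 - b)/5 = -⅖ + (-12/5 - b/5) = -14/5 - b/5)
l(w, S) = -725/33 - 5*S/33 (l(w, S) = (S + 145)/(-14/5 - ⅕*19) = (145 + S)/(-14/5 - 19/5) = (145 + S)/(-33/5) = (145 + S)*(-5/33) = -725/33 - 5*S/33)
-120832 - l(H, 524) = -120832 - (-725/33 - 5/33*524) = -120832 - (-725/33 - 2620/33) = -120832 - 1*(-1115/11) = -120832 + 1115/11 = -1328037/11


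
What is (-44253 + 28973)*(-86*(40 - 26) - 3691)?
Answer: 74795600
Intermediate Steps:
(-44253 + 28973)*(-86*(40 - 26) - 3691) = -15280*(-86*14 - 3691) = -15280*(-1204 - 3691) = -15280*(-4895) = 74795600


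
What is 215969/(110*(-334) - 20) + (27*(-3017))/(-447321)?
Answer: -4457763629/783024760 ≈ -5.6930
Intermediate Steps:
215969/(110*(-334) - 20) + (27*(-3017))/(-447321) = 215969/(-36740 - 20) - 81459*(-1/447321) = 215969/(-36760) + 3879/21301 = 215969*(-1/36760) + 3879/21301 = -215969/36760 + 3879/21301 = -4457763629/783024760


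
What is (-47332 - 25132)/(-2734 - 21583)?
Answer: 72464/24317 ≈ 2.9800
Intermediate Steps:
(-47332 - 25132)/(-2734 - 21583) = -72464/(-24317) = -72464*(-1/24317) = 72464/24317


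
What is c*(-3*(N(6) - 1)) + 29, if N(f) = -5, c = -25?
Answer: -421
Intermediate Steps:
c*(-3*(N(6) - 1)) + 29 = -(-75)*(-5 - 1) + 29 = -(-75)*(-6) + 29 = -25*18 + 29 = -450 + 29 = -421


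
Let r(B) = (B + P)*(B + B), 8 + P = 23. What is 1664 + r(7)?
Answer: 1972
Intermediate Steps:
P = 15 (P = -8 + 23 = 15)
r(B) = 2*B*(15 + B) (r(B) = (B + 15)*(B + B) = (15 + B)*(2*B) = 2*B*(15 + B))
1664 + r(7) = 1664 + 2*7*(15 + 7) = 1664 + 2*7*22 = 1664 + 308 = 1972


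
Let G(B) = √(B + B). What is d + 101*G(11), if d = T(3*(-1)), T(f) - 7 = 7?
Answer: 14 + 101*√22 ≈ 487.73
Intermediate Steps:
G(B) = √2*√B (G(B) = √(2*B) = √2*√B)
T(f) = 14 (T(f) = 7 + 7 = 14)
d = 14
d + 101*G(11) = 14 + 101*(√2*√11) = 14 + 101*√22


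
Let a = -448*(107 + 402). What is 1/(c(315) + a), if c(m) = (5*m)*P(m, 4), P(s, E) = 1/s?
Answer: -1/228027 ≈ -4.3854e-6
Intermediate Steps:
a = -228032 (a = -448*509 = -228032)
c(m) = 5 (c(m) = (5*m)/m = 5)
1/(c(315) + a) = 1/(5 - 228032) = 1/(-228027) = -1/228027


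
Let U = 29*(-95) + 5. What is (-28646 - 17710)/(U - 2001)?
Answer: 46356/4751 ≈ 9.7571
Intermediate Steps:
U = -2750 (U = -2755 + 5 = -2750)
(-28646 - 17710)/(U - 2001) = (-28646 - 17710)/(-2750 - 2001) = -46356/(-4751) = -46356*(-1/4751) = 46356/4751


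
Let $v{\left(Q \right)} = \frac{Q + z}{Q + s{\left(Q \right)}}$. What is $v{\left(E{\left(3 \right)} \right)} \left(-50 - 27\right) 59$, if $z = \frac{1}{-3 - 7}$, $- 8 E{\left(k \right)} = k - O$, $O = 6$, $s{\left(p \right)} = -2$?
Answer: $\frac{49973}{65} \approx 768.82$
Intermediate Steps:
$E{\left(k \right)} = \frac{3}{4} - \frac{k}{8}$ ($E{\left(k \right)} = - \frac{k - 6}{8} = - \frac{-6 + k}{8} = \frac{3}{4} - \frac{k}{8}$)
$z = - \frac{1}{10}$ ($z = \frac{1}{-10} = - \frac{1}{10} \approx -0.1$)
$v{\left(Q \right)} = \frac{- \frac{1}{10} + Q}{-2 + Q}$ ($v{\left(Q \right)} = \frac{Q - \frac{1}{10}}{Q - 2} = \frac{- \frac{1}{10} + Q}{-2 + Q}$)
$v{\left(E{\left(3 \right)} \right)} \left(-50 - 27\right) 59 = \frac{- \frac{1}{10} + \left(\frac{3}{4} - \frac{3}{8}\right)}{-2 + \left(\frac{3}{4} - \frac{3}{8}\right)} \left(-50 - 27\right) 59 = \frac{- \frac{1}{10} + \frac{3}{8}}{-2 + \frac{3}{8}} \left(-77\right) 59 = \frac{1}{- \frac{13}{8}} \cdot \frac{11}{40} \left(-77\right) 59 = \left(- \frac{8}{13}\right) \frac{11}{40} \left(-77\right) 59 = \left(- \frac{11}{65}\right) \left(-77\right) 59 = \frac{847}{65} \cdot 59 = \frac{49973}{65}$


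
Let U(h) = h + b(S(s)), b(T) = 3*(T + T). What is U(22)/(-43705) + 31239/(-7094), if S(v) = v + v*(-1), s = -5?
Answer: -1365456563/310043270 ≈ -4.4041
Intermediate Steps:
S(v) = 0 (S(v) = v - v = 0)
b(T) = 6*T (b(T) = 3*(2*T) = 6*T)
U(h) = h (U(h) = h + 6*0 = h + 0 = h)
U(22)/(-43705) + 31239/(-7094) = 22/(-43705) + 31239/(-7094) = 22*(-1/43705) + 31239*(-1/7094) = -22/43705 - 31239/7094 = -1365456563/310043270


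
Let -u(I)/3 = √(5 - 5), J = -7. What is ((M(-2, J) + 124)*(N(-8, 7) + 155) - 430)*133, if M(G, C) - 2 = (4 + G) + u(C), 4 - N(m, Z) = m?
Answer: 2785818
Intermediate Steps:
N(m, Z) = 4 - m
u(I) = 0 (u(I) = -3*√(5 - 5) = -3*√0 = -3*0 = 0)
M(G, C) = 6 + G (M(G, C) = 2 + ((4 + G) + 0) = 2 + (4 + G) = 6 + G)
((M(-2, J) + 124)*(N(-8, 7) + 155) - 430)*133 = (((6 - 2) + 124)*((4 - 1*(-8)) + 155) - 430)*133 = ((4 + 124)*((4 + 8) + 155) - 430)*133 = (128*(12 + 155) - 430)*133 = (128*167 - 430)*133 = (21376 - 430)*133 = 20946*133 = 2785818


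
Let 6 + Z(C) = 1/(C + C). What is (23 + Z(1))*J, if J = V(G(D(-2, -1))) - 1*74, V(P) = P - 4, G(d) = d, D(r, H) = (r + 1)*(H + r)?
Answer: -2625/2 ≈ -1312.5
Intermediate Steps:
D(r, H) = (1 + r)*(H + r)
Z(C) = -6 + 1/(2*C) (Z(C) = -6 + 1/(C + C) = -6 + 1/(2*C))
V(P) = -4 + P
J = -75 (J = (-4 + (-1 - 2 + (-2)² - 1*(-2))) - 1*74 = (-4 + (-1 - 2 + 4 + 2)) - 74 = (-4 + 3) - 74 = -1 - 74 = -75)
(23 + Z(1))*J = (23 + (-6 + (½)/1))*(-75) = (23 + (-6 + (½)*1))*(-75) = (23 + (-6 + ½))*(-75) = (23 - 11/2)*(-75) = (35/2)*(-75) = -2625/2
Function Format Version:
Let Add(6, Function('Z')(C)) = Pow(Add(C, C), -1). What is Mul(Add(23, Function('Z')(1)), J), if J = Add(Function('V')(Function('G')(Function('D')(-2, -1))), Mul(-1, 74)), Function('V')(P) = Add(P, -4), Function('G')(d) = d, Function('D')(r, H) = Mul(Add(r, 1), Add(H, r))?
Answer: Rational(-2625, 2) ≈ -1312.5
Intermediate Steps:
Function('D')(r, H) = Mul(Add(1, r), Add(H, r))
Function('Z')(C) = Add(-6, Mul(Rational(1, 2), Pow(C, -1))) (Function('Z')(C) = Add(-6, Pow(Add(C, C), -1)) = Add(-6, Pow(Mul(2, C), -1)) = Add(-6, Mul(Rational(1, 2), Pow(C, -1))))
Function('V')(P) = Add(-4, P)
J = -75 (J = Add(Add(-4, Add(-1, -2, Pow(-2, 2), Mul(-1, -2))), Mul(-1, 74)) = Add(Add(-4, Add(-1, -2, 4, 2)), -74) = Add(Add(-4, 3), -74) = Add(-1, -74) = -75)
Mul(Add(23, Function('Z')(1)), J) = Mul(Add(23, Add(-6, Mul(Rational(1, 2), Pow(1, -1)))), -75) = Mul(Add(23, Add(-6, Mul(Rational(1, 2), 1))), -75) = Mul(Add(23, Add(-6, Rational(1, 2))), -75) = Mul(Add(23, Rational(-11, 2)), -75) = Mul(Rational(35, 2), -75) = Rational(-2625, 2)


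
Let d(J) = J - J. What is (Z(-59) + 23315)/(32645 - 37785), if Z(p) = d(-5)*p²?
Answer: -4663/1028 ≈ -4.5360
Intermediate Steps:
d(J) = 0
Z(p) = 0 (Z(p) = 0*p² = 0)
(Z(-59) + 23315)/(32645 - 37785) = (0 + 23315)/(32645 - 37785) = 23315/(-5140) = 23315*(-1/5140) = -4663/1028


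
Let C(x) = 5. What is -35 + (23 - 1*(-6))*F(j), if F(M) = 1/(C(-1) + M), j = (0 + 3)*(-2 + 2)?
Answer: -146/5 ≈ -29.200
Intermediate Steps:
j = 0 (j = 3*0 = 0)
F(M) = 1/(5 + M)
-35 + (23 - 1*(-6))*F(j) = -35 + (23 - 1*(-6))/(5 + 0) = -35 + (23 + 6)/5 = -35 + 29*(⅕) = -35 + 29/5 = -146/5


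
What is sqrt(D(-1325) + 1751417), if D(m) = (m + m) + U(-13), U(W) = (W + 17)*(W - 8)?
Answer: sqrt(1748683) ≈ 1322.4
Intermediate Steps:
U(W) = (-8 + W)*(17 + W) (U(W) = (17 + W)*(-8 + W) = (-8 + W)*(17 + W))
D(m) = -84 + 2*m (D(m) = (m + m) + (-136 + (-13)**2 + 9*(-13)) = 2*m + (-136 + 169 - 117) = 2*m - 84 = -84 + 2*m)
sqrt(D(-1325) + 1751417) = sqrt((-84 + 2*(-1325)) + 1751417) = sqrt((-84 - 2650) + 1751417) = sqrt(-2734 + 1751417) = sqrt(1748683)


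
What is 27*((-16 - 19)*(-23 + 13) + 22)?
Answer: 10044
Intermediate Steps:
27*((-16 - 19)*(-23 + 13) + 22) = 27*(-35*(-10) + 22) = 27*(350 + 22) = 27*372 = 10044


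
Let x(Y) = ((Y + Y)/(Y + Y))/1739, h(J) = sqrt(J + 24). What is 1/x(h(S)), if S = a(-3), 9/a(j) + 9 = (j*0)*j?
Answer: 1739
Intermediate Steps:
a(j) = -1 (a(j) = 9/(-9 + (j*0)*j) = 9/(-9 + 0*j) = 9/(-9 + 0) = 9/(-9) = 9*(-1/9) = -1)
S = -1
h(J) = sqrt(24 + J)
x(Y) = 1/1739 (x(Y) = ((2*Y)/((2*Y)))*(1/1739) = ((2*Y)*(1/(2*Y)))*(1/1739) = 1*(1/1739) = 1/1739)
1/x(h(S)) = 1/(1/1739) = 1739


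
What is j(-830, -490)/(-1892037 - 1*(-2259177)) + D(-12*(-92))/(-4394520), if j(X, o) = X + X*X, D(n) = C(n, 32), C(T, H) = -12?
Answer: 2099820682/1120419495 ≈ 1.8741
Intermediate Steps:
D(n) = -12
j(X, o) = X + X²
j(-830, -490)/(-1892037 - 1*(-2259177)) + D(-12*(-92))/(-4394520) = (-830*(1 - 830))/(-1892037 - 1*(-2259177)) - 12/(-4394520) = (-830*(-829))/(-1892037 + 2259177) - 12*(-1/4394520) = 688070/367140 + 1/366210 = 688070*(1/367140) + 1/366210 = 68807/36714 + 1/366210 = 2099820682/1120419495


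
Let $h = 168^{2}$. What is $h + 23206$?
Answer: $51430$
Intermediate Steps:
$h = 28224$
$h + 23206 = 28224 + 23206 = 51430$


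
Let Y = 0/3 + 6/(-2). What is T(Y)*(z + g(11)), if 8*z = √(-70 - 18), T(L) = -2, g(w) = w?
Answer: -22 - I*√22/2 ≈ -22.0 - 2.3452*I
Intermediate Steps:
Y = -3 (Y = 0*(⅓) + 6*(-½) = 0 - 3 = -3)
z = I*√22/4 (z = √(-70 - 18)/8 = √(-88)/8 = (2*I*√22)/8 = I*√22/4 ≈ 1.1726*I)
T(Y)*(z + g(11)) = -2*(I*√22/4 + 11) = -2*(11 + I*√22/4) = -22 - I*√22/2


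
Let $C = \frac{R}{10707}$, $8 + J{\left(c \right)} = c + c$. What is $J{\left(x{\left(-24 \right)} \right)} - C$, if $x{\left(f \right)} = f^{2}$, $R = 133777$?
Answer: $\frac{12115031}{10707} \approx 1131.5$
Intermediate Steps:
$J{\left(c \right)} = -8 + 2 c$ ($J{\left(c \right)} = -8 + \left(c + c\right) = -8 + 2 c$)
$C = \frac{133777}{10707} \approx 12.494$
$J{\left(x{\left(-24 \right)} \right)} - C = \left(-8 + 2 \left(-24\right)^{2}\right) - \frac{133777}{10707} = \left(-8 + 2 \cdot 576\right) - \frac{133777}{10707} = \left(-8 + 1152\right) - \frac{133777}{10707} = 1144 - \frac{133777}{10707} = \frac{12115031}{10707}$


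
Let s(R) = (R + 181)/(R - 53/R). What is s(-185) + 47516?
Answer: 405929373/8543 ≈ 47516.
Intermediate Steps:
s(R) = (181 + R)/(R - 53/R)
s(-185) + 47516 = -185*(181 - 185)/(-53 + (-185)²) + 47516 = -185*(-4)/(-53 + 34225) + 47516 = -185*(-4)/34172 + 47516 = -185*1/34172*(-4) + 47516 = 185/8543 + 47516 = 405929373/8543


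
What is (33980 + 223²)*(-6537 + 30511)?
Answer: 2006839566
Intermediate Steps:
(33980 + 223²)*(-6537 + 30511) = (33980 + 49729)*23974 = 83709*23974 = 2006839566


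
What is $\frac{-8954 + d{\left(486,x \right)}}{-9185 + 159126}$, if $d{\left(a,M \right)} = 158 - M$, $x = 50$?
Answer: $- \frac{8846}{149941} \approx -0.058997$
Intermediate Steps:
$\frac{-8954 + d{\left(486,x \right)}}{-9185 + 159126} = \frac{-8954 + \left(158 - 50\right)}{-9185 + 159126} = \frac{-8954 + \left(158 - 50\right)}{149941} = \left(-8954 + 108\right) \frac{1}{149941} = \left(-8846\right) \frac{1}{149941} = - \frac{8846}{149941}$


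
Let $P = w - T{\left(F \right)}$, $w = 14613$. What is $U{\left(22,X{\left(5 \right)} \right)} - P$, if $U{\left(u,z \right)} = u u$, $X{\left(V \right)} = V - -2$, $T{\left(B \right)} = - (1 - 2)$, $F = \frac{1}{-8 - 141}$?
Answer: $-14128$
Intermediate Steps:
$F = - \frac{1}{149}$ ($F = \frac{1}{-149} = - \frac{1}{149} \approx -0.0067114$)
$T{\left(B \right)} = 1$ ($T{\left(B \right)} = \left(-1\right) \left(-1\right) = 1$)
$X{\left(V \right)} = 2 + V$ ($X{\left(V \right)} = V + 2 = 2 + V$)
$U{\left(u,z \right)} = u^{2}$
$P = 14612$ ($P = 14613 - 1 = 14612$)
$U{\left(22,X{\left(5 \right)} \right)} - P = 22^{2} - 14612 = 484 - 14612 = -14128$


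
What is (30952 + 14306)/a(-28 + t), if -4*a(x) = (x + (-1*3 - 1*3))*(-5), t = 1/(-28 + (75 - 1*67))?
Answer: -241376/227 ≈ -1063.3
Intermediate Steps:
t = -1/20 (t = 1/(-28 + (75 - 67)) = 1/(-28 + 8) = 1/(-20) = -1/20 ≈ -0.050000)
a(x) = -15/2 + 5*x/4 (a(x) = -(x + (-1*3 - 1*3))*(-5)/4 = -(x + (-3 - 3))*(-5)/4 = -(x - 6)*(-5)/4 = -(-6 + x)*(-5)/4 = -(30 - 5*x)/4 = -15/2 + 5*x/4)
(30952 + 14306)/a(-28 + t) = (30952 + 14306)/(-15/2 + 5*(-28 - 1/20)/4) = 45258/(-15/2 + (5/4)*(-561/20)) = 45258/(-15/2 - 561/16) = 45258/(-681/16) = 45258*(-16/681) = -241376/227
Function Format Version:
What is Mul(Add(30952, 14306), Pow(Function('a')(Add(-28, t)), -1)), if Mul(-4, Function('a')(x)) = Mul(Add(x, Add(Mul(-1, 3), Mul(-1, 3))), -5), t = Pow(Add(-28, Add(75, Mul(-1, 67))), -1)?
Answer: Rational(-241376, 227) ≈ -1063.3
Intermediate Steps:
t = Rational(-1, 20) (t = Pow(Add(-28, Add(75, -67)), -1) = Pow(Add(-28, 8), -1) = Pow(-20, -1) = Rational(-1, 20) ≈ -0.050000)
Function('a')(x) = Add(Rational(-15, 2), Mul(Rational(5, 4), x)) (Function('a')(x) = Mul(Rational(-1, 4), Mul(Add(x, Add(Mul(-1, 3), Mul(-1, 3))), -5)) = Mul(Rational(-1, 4), Mul(Add(x, Add(-3, -3)), -5)) = Mul(Rational(-1, 4), Mul(Add(x, -6), -5)) = Mul(Rational(-1, 4), Mul(Add(-6, x), -5)) = Mul(Rational(-1, 4), Add(30, Mul(-5, x))) = Add(Rational(-15, 2), Mul(Rational(5, 4), x)))
Mul(Add(30952, 14306), Pow(Function('a')(Add(-28, t)), -1)) = Mul(Add(30952, 14306), Pow(Add(Rational(-15, 2), Mul(Rational(5, 4), Add(-28, Rational(-1, 20)))), -1)) = Mul(45258, Pow(Add(Rational(-15, 2), Mul(Rational(5, 4), Rational(-561, 20))), -1)) = Mul(45258, Pow(Add(Rational(-15, 2), Rational(-561, 16)), -1)) = Mul(45258, Pow(Rational(-681, 16), -1)) = Mul(45258, Rational(-16, 681)) = Rational(-241376, 227)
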